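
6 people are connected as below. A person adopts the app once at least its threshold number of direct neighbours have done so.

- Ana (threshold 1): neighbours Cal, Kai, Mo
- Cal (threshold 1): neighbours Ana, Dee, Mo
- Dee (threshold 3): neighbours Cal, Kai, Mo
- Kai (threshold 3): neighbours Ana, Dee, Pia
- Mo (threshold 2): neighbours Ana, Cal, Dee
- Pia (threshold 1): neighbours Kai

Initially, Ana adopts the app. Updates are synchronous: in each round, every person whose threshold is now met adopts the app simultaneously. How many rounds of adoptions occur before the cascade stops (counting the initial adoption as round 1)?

Round 1 — Ana adopts the app (initial).
Round 2 — checking thresholds:
  Cal: 1 of 3 neighbours ≥ 1, adopts the app.
  Kai: 1 of 3 neighbours < 3, holds.
  Mo: 1 of 3 neighbours < 2, holds.
Round 3 — checking thresholds:
  Dee: 1 of 3 neighbours < 3, holds.
  Kai: 1 of 3 neighbours < 3, holds.
  Mo: 2 of 3 neighbours ≥ 2, adopts the app.
Round 4 — no new adoptions; cascade stops.

3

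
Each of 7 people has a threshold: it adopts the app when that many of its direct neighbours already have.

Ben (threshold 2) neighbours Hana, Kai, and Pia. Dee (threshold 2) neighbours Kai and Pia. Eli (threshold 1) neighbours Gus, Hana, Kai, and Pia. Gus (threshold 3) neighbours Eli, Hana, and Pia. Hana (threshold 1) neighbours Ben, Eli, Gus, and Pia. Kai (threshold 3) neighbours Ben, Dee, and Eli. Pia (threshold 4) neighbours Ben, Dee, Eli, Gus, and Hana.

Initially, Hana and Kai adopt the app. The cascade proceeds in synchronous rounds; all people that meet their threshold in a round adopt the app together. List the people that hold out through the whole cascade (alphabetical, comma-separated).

Dee, Gus, Pia

Round 1 — Hana, Kai adopt the app (initial).
Round 2 — checking thresholds:
  Ben: 2 of 3 neighbours ≥ 2, adopts the app.
  Dee: 1 of 2 neighbours < 2, below threshold.
  Eli: 2 of 4 neighbours ≥ 1, adopts the app.
  Gus: 1 of 3 neighbours < 3, below threshold.
  Pia: 1 of 5 neighbours < 4, below threshold.
Round 3 — no new adoptions; cascade stops.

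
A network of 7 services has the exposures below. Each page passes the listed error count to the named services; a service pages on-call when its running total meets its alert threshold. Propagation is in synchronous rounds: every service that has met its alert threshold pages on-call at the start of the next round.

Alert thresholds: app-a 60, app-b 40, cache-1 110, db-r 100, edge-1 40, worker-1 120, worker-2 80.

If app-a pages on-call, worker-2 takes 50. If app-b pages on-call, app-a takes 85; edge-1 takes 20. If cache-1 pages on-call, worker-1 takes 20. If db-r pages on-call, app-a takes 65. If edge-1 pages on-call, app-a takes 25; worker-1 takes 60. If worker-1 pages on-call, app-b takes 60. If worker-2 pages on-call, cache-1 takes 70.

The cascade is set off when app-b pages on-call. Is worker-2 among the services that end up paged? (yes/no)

Round 1 — app-b pages on-call (initial).
  app-a: +85 → 85 ≥ 60
  edge-1: +20 → 20 < 40
Round 2 — app-a pages on-call.
  worker-2: +50 → 50 < 80
No further pages.

no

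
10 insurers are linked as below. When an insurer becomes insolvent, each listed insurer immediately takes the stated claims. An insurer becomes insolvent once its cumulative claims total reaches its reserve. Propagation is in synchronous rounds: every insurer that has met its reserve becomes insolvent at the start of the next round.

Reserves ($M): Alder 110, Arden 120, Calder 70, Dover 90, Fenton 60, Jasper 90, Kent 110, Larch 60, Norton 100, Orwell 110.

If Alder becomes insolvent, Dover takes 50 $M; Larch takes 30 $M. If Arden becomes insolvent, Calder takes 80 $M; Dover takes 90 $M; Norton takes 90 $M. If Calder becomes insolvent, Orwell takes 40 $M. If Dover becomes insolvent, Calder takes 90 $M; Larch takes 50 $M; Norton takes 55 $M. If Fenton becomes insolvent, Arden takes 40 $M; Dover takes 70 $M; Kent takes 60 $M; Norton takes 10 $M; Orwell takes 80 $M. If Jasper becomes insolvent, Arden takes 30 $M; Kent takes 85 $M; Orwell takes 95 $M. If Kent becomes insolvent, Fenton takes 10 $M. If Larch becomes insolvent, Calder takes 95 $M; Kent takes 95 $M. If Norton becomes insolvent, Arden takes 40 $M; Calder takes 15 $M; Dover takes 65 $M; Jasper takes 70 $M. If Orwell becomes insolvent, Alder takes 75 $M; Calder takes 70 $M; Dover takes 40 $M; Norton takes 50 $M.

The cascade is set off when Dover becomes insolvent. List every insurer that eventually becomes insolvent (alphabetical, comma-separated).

Calder, Dover

Round 1 — Dover becomes insolvent (initial).
  Calder: +90 → 90 ≥ 70
  Larch: +50 → 50 < 60
  Norton: +55 → 55 < 100
Round 2 — Calder becomes insolvent.
  Orwell: +40 → 40 < 110
No further insolvencies.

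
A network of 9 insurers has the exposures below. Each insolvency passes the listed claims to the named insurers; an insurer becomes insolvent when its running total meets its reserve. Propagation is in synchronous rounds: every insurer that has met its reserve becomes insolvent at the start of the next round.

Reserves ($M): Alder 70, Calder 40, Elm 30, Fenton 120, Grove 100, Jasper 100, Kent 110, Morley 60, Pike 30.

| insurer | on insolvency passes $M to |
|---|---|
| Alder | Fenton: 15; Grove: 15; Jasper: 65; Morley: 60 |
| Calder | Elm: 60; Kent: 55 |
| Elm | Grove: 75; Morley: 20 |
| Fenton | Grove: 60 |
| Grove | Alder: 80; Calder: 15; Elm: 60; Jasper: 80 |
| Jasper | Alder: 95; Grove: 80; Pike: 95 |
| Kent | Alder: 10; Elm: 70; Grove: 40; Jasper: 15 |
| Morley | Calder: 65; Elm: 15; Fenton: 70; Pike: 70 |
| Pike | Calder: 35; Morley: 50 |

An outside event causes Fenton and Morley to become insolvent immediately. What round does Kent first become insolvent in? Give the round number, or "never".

never

Round 1 — Fenton, Morley become insolvent (initial).
  Calder: +65 → 65 ≥ 40
  Elm: +15 → 15 < 30
  Grove: +60 → 60 < 100
  Pike: +70 → 70 ≥ 30
Round 2 — Calder, Pike become insolvent.
  Elm: +60 → 75 ≥ 30
  Kent: +55 → 55 < 110
Round 3 — Elm becomes insolvent.
  Grove: +75 → 135 ≥ 100
Round 4 — Grove becomes insolvent.
  Alder: +80 → 80 ≥ 70
  Jasper: +80 → 80 < 100
Round 5 — Alder becomes insolvent.
  Jasper: +65 → 145 ≥ 100
Round 6 — Jasper becomes insolvent.
No further insolvencies.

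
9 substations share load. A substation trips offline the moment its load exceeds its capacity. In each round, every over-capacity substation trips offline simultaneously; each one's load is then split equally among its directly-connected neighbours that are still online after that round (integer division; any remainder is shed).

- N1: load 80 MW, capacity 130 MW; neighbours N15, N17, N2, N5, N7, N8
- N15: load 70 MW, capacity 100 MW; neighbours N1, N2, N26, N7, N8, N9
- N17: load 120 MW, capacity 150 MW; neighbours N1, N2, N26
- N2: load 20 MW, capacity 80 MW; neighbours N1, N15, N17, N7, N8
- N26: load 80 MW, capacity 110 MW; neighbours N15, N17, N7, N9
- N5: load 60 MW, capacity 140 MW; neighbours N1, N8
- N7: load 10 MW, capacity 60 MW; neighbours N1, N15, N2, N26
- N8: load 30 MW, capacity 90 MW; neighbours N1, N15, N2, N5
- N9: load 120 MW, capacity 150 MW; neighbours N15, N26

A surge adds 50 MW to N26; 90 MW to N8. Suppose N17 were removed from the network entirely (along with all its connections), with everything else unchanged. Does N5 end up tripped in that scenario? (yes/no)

With N17 removed:
Round 1 — N26 at 130 > 110; N8 at 120 > 90. N26, N8 trip offline.
  N26 sheds 130 MW to N15, N7, N9: 43 each (1 lost).
    N15: 70+43 = 113 > 100
    N7: 10+43 = 53 ≤ 60
    N9: 120+43 = 163 > 150
  N8 sheds 120 MW to N1, N15, N2, N5: 30 each.
    N1: 80+30 = 110 ≤ 130
    N15: 113+30 = 143 > 100
    N2: 20+30 = 50 ≤ 80
    N5: 60+30 = 90 ≤ 140
Round 2 — N15, N9 trip offline.
  N15 sheds 143 MW to N1, N2, N7: 47 each (2 lost).
    N1: 110+47 = 157 > 130
    N2: 50+47 = 97 > 80
    N7: 53+47 = 100 > 60
  N9 sheds 163 MW: no online neighbours, lost.
Round 3 — N1, N2, N7 trip offline.
  N1 sheds 157 MW to N5: 157 each.
    N5: 90+157 = 247 > 140
  N2 sheds 97 MW: no online neighbours, lost.
  N7 sheds 100 MW: no online neighbours, lost.
Round 4 — N5 trips offline.
  N5 sheds 247 MW: no online neighbours, lost.
No further trips.

yes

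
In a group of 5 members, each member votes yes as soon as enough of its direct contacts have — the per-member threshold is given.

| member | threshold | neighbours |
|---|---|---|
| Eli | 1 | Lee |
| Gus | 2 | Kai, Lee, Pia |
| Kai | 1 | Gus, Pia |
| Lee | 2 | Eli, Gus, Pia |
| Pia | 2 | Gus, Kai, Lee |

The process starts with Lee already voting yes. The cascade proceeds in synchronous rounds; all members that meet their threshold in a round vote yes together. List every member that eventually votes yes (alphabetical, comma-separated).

Eli, Lee

Round 1 — Lee votes yes (initial).
Round 2 — checking thresholds:
  Eli: 1 of 1 neighbours ≥ 1, votes yes.
  Gus: 1 of 3 neighbours < 2, below threshold.
  Pia: 1 of 3 neighbours < 2, below threshold.
Round 3 — no new yes votes; cascade stops.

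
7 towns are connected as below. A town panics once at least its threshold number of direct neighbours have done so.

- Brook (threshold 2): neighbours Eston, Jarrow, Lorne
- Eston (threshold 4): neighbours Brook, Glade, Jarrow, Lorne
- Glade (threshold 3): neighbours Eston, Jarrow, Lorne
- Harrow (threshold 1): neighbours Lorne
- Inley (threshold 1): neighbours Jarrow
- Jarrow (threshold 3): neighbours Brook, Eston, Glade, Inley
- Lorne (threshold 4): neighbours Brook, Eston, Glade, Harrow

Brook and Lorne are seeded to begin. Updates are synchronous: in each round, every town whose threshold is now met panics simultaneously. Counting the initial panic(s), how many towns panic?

Round 1 — Brook, Lorne panic (initial).
Round 2 — checking thresholds:
  Eston: 2 of 4 neighbours < 4, holds.
  Glade: 1 of 3 neighbours < 3, holds.
  Harrow: 1 of 1 neighbours ≥ 1, panics.
  Jarrow: 1 of 4 neighbours < 3, holds.
Round 3 — no new panics; cascade stops.

3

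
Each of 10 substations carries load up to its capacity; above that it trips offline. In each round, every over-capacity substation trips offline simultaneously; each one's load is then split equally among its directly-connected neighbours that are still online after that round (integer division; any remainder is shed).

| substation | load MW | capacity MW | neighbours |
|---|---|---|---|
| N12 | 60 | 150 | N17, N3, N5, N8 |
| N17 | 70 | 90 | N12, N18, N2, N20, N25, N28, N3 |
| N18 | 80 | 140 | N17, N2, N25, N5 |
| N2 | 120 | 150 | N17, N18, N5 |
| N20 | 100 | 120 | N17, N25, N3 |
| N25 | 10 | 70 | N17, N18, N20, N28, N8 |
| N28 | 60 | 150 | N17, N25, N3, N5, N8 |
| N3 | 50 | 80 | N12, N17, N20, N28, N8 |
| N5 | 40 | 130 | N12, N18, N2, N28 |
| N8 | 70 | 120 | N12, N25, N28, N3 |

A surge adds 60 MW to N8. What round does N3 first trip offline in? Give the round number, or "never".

2

Round 1 — N8 at 130 > 120. N8 trips offline.
  N8 sheds 130 MW to N12, N25, N28, N3: 32 each (2 lost).
    N12: 60+32 = 92 ≤ 150
    N25: 10+32 = 42 ≤ 70
    N28: 60+32 = 92 ≤ 150
    N3: 50+32 = 82 > 80
Round 2 — N3 trips offline.
  N3 sheds 82 MW to N12, N17, N20, N28: 20 each (2 lost).
    N12: 92+20 = 112 ≤ 150
    N17: 70+20 = 90 ≤ 90
    N20: 100+20 = 120 ≤ 120
    N28: 92+20 = 112 ≤ 150
No further trips.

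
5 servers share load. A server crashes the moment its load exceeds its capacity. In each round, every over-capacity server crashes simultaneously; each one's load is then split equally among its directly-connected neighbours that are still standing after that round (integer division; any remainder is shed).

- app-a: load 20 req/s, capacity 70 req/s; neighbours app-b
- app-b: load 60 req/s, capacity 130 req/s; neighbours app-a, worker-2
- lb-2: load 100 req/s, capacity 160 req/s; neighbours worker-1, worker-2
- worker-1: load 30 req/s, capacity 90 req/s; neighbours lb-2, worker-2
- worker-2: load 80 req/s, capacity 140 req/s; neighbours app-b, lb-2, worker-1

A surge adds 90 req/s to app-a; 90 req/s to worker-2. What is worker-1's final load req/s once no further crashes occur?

86

Round 1 — app-a at 110 > 70; worker-2 at 170 > 140. app-a, worker-2 crash.
  app-a sheds 110 req/s to app-b: 110 each.
    app-b: 60+110 = 170 > 130
  worker-2 sheds 170 req/s to app-b, lb-2, worker-1: 56 each (2 lost).
    app-b: 170+56 = 226 > 130
    lb-2: 100+56 = 156 ≤ 160
    worker-1: 30+56 = 86 ≤ 90
Round 2 — app-b crashes.
  app-b sheds 226 req/s: no online neighbours, lost.
No further crashes.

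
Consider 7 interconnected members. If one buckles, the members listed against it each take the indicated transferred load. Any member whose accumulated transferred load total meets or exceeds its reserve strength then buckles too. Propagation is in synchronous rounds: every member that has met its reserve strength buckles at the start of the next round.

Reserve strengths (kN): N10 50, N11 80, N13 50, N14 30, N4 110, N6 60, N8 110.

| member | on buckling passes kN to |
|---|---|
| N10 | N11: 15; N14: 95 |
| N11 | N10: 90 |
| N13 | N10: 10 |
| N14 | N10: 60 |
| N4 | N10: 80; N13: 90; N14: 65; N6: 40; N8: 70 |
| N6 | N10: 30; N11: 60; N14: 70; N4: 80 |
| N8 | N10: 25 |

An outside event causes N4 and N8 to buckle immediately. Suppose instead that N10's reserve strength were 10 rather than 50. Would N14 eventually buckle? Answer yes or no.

yes

With N10's reserve strength at 10:
Round 1 — N4, N8 buckle (initial).
  N10: +80+25 → 105 ≥ 10
  N13: +90 → 90 ≥ 50
  N14: +65 → 65 ≥ 30
  N6: +40 → 40 < 60
Round 2 — N10, N13, N14 buckle.
  N11: +15 → 15 < 80
No further bucklings.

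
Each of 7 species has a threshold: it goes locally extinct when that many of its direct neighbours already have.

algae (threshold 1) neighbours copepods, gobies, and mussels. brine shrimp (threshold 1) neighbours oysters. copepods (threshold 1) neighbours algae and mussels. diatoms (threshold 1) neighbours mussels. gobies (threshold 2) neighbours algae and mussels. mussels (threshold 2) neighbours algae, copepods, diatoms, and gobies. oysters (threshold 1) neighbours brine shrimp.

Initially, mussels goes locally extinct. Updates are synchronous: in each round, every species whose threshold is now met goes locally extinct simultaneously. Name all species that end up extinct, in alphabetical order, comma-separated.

Round 1 — mussels goes locally extinct (initial).
Round 2 — checking thresholds:
  algae: 1 of 3 neighbours ≥ 1, goes locally extinct.
  copepods: 1 of 2 neighbours ≥ 1, goes locally extinct.
  diatoms: 1 of 1 neighbours ≥ 1, goes locally extinct.
  gobies: 1 of 2 neighbours < 2, not yet.
Round 3 — checking thresholds:
  gobies: 2 of 2 neighbours ≥ 2, goes locally extinct.
Round 4 — no new extinctions; cascade stops.

algae, copepods, diatoms, gobies, mussels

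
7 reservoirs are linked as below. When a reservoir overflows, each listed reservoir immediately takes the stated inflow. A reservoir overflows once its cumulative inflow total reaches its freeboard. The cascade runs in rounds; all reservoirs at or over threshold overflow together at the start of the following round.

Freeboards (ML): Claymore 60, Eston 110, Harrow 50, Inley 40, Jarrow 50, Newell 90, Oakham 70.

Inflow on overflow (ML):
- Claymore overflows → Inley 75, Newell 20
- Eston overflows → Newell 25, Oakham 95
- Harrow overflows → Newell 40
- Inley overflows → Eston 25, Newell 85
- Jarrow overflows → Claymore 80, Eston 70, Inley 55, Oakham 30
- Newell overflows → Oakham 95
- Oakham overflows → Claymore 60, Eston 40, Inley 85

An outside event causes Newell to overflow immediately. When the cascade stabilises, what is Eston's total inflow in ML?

Round 1 — Newell overflows (initial).
  Oakham: +95 → 95 ≥ 70
Round 2 — Oakham overflows.
  Claymore: +60 → 60 ≥ 60
  Eston: +40 → 40 < 110
  Inley: +85 → 85 ≥ 40
Round 3 — Claymore, Inley overflow.
  Eston: +25 → 65 < 110
No further overflows.

65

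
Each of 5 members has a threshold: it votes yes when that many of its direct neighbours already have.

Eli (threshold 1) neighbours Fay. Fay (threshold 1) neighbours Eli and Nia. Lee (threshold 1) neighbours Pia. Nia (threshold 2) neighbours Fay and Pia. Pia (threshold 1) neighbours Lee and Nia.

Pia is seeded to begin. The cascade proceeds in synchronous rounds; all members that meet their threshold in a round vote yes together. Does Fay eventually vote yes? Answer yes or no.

Round 1 — Pia votes yes (initial).
Round 2 — checking thresholds:
  Lee: 1 of 1 neighbours ≥ 1, votes yes.
  Nia: 1 of 2 neighbours < 2, below threshold.
Round 3 — no new yes votes; cascade stops.

no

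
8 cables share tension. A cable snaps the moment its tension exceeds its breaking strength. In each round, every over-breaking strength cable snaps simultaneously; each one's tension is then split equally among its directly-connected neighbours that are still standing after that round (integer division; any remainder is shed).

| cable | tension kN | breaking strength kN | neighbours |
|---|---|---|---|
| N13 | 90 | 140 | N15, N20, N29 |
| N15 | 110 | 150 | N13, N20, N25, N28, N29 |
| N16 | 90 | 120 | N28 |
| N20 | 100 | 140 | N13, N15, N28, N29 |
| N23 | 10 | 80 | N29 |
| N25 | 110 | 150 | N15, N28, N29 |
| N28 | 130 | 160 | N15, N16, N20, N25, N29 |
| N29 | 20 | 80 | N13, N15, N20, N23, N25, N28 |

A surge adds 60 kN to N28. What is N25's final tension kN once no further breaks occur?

Round 1 — N28 at 190 > 160. N28 snaps.
  N28 sheds 190 kN to N15, N16, N20, N25, N29: 38 each.
    N15: 110+38 = 148 ≤ 150
    N16: 90+38 = 128 > 120
    N20: 100+38 = 138 ≤ 140
    N25: 110+38 = 148 ≤ 150
    N29: 20+38 = 58 ≤ 80
Round 2 — N16 snaps.
  N16 sheds 128 kN: no online neighbours, lost.
No further breaks.

148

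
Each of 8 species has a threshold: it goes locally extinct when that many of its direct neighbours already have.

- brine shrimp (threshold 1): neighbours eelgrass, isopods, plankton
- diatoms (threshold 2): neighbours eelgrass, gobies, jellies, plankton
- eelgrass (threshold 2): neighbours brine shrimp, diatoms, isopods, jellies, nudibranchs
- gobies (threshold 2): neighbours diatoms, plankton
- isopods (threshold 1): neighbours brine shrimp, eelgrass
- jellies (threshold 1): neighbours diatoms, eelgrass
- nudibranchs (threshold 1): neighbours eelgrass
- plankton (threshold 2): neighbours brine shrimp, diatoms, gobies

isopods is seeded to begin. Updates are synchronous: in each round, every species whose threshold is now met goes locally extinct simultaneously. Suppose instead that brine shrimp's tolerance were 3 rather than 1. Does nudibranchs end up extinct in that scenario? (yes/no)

With brine shrimp's tolerance at 3:
Round 1 — isopods goes locally extinct (initial).
Round 2 — no new extinctions; cascade stops.

no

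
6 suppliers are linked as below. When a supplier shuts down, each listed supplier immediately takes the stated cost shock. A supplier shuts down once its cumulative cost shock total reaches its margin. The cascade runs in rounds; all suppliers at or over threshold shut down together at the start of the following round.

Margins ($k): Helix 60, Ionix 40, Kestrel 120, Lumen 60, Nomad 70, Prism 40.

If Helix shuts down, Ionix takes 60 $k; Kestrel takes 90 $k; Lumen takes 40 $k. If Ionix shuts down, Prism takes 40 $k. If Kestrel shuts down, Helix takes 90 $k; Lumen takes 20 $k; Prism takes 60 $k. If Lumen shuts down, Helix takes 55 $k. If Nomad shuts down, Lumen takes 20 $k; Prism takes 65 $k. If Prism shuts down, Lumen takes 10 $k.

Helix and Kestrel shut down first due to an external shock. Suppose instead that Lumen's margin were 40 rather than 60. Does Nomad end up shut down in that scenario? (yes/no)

no

With Lumen's margin at 40:
Round 1 — Helix, Kestrel shut down (initial).
  Ionix: +60 → 60 ≥ 40
  Lumen: +40+20 → 60 ≥ 40
  Prism: +60 → 60 ≥ 40
Round 2 — Ionix, Lumen, Prism shut down.
No further shutdowns.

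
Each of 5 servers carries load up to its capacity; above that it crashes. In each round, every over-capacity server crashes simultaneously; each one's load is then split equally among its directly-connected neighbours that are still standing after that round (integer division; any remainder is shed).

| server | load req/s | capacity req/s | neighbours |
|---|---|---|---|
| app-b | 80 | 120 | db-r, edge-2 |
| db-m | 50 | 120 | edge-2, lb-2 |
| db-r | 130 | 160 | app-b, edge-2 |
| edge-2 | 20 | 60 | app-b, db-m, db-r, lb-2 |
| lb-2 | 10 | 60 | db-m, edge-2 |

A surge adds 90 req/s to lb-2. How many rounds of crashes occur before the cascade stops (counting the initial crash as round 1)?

Round 1 — lb-2 at 100 > 60. lb-2 crashes.
  lb-2 sheds 100 req/s to db-m, edge-2: 50 each.
    db-m: 50+50 = 100 ≤ 120
    edge-2: 20+50 = 70 > 60
Round 2 — edge-2 crashes.
  edge-2 sheds 70 req/s to app-b, db-m, db-r: 23 each (1 lost).
    app-b: 80+23 = 103 ≤ 120
    db-m: 100+23 = 123 > 120
    db-r: 130+23 = 153 ≤ 160
Round 3 — db-m crashes.
  db-m sheds 123 req/s: no online neighbours, lost.
No further crashes.

3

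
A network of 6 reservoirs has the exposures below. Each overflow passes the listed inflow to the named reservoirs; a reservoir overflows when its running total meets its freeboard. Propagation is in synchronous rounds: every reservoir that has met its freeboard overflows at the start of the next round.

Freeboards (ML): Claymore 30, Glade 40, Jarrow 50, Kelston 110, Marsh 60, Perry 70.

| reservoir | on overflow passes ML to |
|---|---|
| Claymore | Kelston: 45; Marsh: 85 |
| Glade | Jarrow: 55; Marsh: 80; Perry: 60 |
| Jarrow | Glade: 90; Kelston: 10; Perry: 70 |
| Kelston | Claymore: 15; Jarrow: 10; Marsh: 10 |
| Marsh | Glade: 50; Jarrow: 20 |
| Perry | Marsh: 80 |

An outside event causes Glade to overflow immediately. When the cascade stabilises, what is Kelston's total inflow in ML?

Round 1 — Glade overflows (initial).
  Jarrow: +55 → 55 ≥ 50
  Marsh: +80 → 80 ≥ 60
  Perry: +60 → 60 < 70
Round 2 — Jarrow, Marsh overflow.
  Kelston: +10 → 10 < 110
  Perry: +70 → 130 ≥ 70
Round 3 — Perry overflows.
No further overflows.

10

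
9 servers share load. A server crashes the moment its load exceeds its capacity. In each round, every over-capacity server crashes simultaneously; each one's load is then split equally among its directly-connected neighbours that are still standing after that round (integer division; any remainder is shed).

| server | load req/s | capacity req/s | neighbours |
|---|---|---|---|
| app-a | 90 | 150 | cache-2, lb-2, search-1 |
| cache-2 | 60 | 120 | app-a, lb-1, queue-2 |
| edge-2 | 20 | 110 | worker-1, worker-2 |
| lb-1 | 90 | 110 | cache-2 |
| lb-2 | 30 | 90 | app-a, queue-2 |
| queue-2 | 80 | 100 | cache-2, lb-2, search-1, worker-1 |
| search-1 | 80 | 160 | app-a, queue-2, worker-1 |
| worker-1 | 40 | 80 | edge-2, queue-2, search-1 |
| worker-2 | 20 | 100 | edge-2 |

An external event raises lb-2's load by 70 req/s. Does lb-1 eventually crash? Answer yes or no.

yes

Round 1 — lb-2 at 100 > 90. lb-2 crashes.
  lb-2 sheds 100 req/s to app-a, queue-2: 50 each.
    app-a: 90+50 = 140 ≤ 150
    queue-2: 80+50 = 130 > 100
Round 2 — queue-2 crashes.
  queue-2 sheds 130 req/s to cache-2, search-1, worker-1: 43 each (1 lost).
    cache-2: 60+43 = 103 ≤ 120
    search-1: 80+43 = 123 ≤ 160
    worker-1: 40+43 = 83 > 80
Round 3 — worker-1 crashes.
  worker-1 sheds 83 req/s to edge-2, search-1: 41 each (1 lost).
    edge-2: 20+41 = 61 ≤ 110
    search-1: 123+41 = 164 > 160
Round 4 — search-1 crashes.
  search-1 sheds 164 req/s to app-a: 164 each.
    app-a: 140+164 = 304 > 150
Round 5 — app-a crashes.
  app-a sheds 304 req/s to cache-2: 304 each.
    cache-2: 103+304 = 407 > 120
Round 6 — cache-2 crashes.
  cache-2 sheds 407 req/s to lb-1: 407 each.
    lb-1: 90+407 = 497 > 110
Round 7 — lb-1 crashes.
  lb-1 sheds 497 req/s: no online neighbours, lost.
No further crashes.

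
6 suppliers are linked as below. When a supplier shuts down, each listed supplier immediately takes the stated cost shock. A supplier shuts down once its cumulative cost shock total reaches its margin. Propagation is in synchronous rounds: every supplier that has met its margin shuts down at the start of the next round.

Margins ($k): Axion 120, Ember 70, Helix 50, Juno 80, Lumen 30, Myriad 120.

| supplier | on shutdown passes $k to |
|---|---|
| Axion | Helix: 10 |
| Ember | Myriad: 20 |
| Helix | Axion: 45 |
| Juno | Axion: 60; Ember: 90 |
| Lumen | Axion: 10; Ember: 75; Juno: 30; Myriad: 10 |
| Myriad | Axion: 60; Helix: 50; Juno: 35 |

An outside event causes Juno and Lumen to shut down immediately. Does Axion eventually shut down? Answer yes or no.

no

Round 1 — Juno, Lumen shut down (initial).
  Axion: +60+10 → 70 < 120
  Ember: +90+75 → 165 ≥ 70
  Myriad: +10 → 10 < 120
Round 2 — Ember shuts down.
  Myriad: +20 → 30 < 120
No further shutdowns.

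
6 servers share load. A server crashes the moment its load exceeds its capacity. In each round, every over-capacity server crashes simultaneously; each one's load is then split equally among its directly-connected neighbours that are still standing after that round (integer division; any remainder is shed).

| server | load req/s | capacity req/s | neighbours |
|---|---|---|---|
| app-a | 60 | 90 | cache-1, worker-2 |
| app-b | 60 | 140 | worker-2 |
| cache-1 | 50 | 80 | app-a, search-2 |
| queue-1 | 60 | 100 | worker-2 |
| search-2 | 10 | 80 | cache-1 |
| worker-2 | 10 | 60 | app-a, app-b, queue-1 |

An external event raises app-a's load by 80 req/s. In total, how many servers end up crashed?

4

Round 1 — app-a at 140 > 90. app-a crashes.
  app-a sheds 140 req/s to cache-1, worker-2: 70 each.
    cache-1: 50+70 = 120 > 80
    worker-2: 10+70 = 80 > 60
Round 2 — cache-1, worker-2 crash.
  cache-1 sheds 120 req/s to search-2: 120 each.
    search-2: 10+120 = 130 > 80
  worker-2 sheds 80 req/s to app-b, queue-1: 40 each.
    app-b: 60+40 = 100 ≤ 140
    queue-1: 60+40 = 100 ≤ 100
Round 3 — search-2 crashes.
  search-2 sheds 130 req/s: no online neighbours, lost.
No further crashes.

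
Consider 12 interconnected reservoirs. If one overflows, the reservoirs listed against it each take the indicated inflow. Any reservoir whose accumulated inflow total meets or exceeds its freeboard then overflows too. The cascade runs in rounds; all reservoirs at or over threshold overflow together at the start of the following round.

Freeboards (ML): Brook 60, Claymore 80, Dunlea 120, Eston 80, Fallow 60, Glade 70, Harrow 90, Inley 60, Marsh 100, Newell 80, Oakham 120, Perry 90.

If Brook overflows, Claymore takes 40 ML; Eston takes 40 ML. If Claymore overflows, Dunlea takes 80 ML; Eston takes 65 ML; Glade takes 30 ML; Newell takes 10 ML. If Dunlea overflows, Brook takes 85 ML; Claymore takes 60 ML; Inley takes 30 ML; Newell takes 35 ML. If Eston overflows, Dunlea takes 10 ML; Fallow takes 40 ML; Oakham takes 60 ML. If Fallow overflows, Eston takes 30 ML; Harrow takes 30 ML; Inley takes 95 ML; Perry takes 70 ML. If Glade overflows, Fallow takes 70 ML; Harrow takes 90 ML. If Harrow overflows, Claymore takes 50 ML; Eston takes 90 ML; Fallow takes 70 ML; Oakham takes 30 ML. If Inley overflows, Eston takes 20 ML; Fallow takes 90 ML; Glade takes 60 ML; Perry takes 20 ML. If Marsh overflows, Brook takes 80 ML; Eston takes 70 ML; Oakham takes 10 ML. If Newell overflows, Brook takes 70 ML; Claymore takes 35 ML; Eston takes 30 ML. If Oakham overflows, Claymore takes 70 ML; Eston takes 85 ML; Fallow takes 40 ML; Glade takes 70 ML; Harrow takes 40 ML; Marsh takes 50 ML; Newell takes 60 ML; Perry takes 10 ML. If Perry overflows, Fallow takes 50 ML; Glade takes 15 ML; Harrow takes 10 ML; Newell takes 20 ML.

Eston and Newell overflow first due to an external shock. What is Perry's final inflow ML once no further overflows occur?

0

Round 1 — Eston, Newell overflow (initial).
  Brook: +70 → 70 ≥ 60
  Claymore: +35 → 35 < 80
  Dunlea: +10 → 10 < 120
  Fallow: +40 → 40 < 60
  Oakham: +60 → 60 < 120
Round 2 — Brook overflows.
  Claymore: +40 → 75 < 80
No further overflows.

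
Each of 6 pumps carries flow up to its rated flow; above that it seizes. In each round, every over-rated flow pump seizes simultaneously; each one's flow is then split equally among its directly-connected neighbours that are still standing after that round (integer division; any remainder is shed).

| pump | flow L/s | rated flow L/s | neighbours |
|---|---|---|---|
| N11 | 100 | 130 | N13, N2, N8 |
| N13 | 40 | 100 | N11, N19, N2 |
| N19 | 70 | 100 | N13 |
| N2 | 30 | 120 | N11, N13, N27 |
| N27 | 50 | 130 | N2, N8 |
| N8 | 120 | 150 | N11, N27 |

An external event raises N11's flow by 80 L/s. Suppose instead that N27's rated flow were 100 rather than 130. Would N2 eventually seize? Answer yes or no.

With N27's rated flow at 100:
Round 1 — N11 at 180 > 130. N11 seizes.
  N11 sheds 180 L/s to N13, N2, N8: 60 each.
    N13: 40+60 = 100 ≤ 100
    N2: 30+60 = 90 ≤ 120
    N8: 120+60 = 180 > 150
Round 2 — N8 seizes.
  N8 sheds 180 L/s to N27: 180 each.
    N27: 50+180 = 230 > 100
Round 3 — N27 seizes.
  N27 sheds 230 L/s to N2: 230 each.
    N2: 90+230 = 320 > 120
Round 4 — N2 seizes.
  N2 sheds 320 L/s to N13: 320 each.
    N13: 100+320 = 420 > 100
Round 5 — N13 seizes.
  N13 sheds 420 L/s to N19: 420 each.
    N19: 70+420 = 490 > 100
Round 6 — N19 seizes.
  N19 sheds 490 L/s: no online neighbours, lost.
No further seizures.

yes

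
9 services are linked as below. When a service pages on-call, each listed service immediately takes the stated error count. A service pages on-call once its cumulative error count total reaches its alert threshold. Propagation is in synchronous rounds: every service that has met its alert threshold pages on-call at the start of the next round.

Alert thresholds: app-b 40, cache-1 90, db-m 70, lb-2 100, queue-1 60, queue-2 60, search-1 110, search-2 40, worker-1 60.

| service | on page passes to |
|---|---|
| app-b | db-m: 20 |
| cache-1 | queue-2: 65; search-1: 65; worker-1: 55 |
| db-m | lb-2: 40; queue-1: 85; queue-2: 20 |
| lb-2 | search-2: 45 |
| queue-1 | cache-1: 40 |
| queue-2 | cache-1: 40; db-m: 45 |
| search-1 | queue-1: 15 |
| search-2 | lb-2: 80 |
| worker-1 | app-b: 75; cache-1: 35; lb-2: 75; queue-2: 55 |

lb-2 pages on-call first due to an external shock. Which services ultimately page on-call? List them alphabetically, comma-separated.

lb-2, search-2

Round 1 — lb-2 pages on-call (initial).
  search-2: +45 → 45 ≥ 40
Round 2 — search-2 pages on-call.
No further pages.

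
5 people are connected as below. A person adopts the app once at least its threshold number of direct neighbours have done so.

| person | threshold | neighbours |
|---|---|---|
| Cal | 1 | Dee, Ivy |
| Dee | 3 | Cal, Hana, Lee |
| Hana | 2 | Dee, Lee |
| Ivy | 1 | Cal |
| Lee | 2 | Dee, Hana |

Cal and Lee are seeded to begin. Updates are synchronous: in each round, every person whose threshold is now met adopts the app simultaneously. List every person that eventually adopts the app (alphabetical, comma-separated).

Round 1 — Cal, Lee adopt the app (initial).
Round 2 — checking thresholds:
  Dee: 2 of 3 neighbours < 3, below threshold.
  Hana: 1 of 2 neighbours < 2, below threshold.
  Ivy: 1 of 1 neighbours ≥ 1, adopts the app.
Round 3 — no new adoptions; cascade stops.

Cal, Ivy, Lee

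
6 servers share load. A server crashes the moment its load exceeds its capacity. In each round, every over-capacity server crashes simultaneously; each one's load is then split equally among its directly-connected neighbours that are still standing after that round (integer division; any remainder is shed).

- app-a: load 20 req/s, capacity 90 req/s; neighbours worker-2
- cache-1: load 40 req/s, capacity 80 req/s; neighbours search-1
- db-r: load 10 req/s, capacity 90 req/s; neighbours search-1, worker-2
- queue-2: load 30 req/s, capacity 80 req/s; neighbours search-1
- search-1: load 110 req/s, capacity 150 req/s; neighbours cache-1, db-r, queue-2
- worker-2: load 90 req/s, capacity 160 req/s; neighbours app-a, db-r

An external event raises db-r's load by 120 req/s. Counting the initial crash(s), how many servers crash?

4

Round 1 — db-r at 130 > 90. db-r crashes.
  db-r sheds 130 req/s to search-1, worker-2: 65 each.
    search-1: 110+65 = 175 > 150
    worker-2: 90+65 = 155 ≤ 160
Round 2 — search-1 crashes.
  search-1 sheds 175 req/s to cache-1, queue-2: 87 each (1 lost).
    cache-1: 40+87 = 127 > 80
    queue-2: 30+87 = 117 > 80
Round 3 — cache-1, queue-2 crash.
  cache-1 sheds 127 req/s: no online neighbours, lost.
  queue-2 sheds 117 req/s: no online neighbours, lost.
No further crashes.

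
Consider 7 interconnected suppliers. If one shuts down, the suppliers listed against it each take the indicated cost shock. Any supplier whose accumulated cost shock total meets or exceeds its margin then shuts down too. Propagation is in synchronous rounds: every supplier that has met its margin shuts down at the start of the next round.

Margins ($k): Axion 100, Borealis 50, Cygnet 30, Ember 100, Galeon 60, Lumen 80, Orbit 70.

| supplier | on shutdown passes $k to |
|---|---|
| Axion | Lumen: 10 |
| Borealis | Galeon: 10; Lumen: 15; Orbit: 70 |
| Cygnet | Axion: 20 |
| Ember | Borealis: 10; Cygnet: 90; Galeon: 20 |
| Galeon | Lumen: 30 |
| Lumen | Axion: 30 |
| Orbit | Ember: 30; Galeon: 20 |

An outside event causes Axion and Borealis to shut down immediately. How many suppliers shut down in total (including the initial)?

3

Round 1 — Axion, Borealis shut down (initial).
  Galeon: +10 → 10 < 60
  Lumen: +10+15 → 25 < 80
  Orbit: +70 → 70 ≥ 70
Round 2 — Orbit shuts down.
  Ember: +30 → 30 < 100
  Galeon: +20 → 30 < 60
No further shutdowns.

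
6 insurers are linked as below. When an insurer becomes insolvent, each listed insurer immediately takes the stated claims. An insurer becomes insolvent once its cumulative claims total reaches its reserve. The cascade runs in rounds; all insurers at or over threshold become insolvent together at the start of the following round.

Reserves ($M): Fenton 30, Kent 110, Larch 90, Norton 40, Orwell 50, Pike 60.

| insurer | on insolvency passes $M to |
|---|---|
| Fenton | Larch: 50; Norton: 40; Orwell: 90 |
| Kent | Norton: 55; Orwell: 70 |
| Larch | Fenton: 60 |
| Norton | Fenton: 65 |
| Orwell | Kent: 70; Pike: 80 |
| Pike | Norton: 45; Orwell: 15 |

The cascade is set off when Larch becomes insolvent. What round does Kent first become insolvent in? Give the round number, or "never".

never

Round 1 — Larch becomes insolvent (initial).
  Fenton: +60 → 60 ≥ 30
Round 2 — Fenton becomes insolvent.
  Norton: +40 → 40 ≥ 40
  Orwell: +90 → 90 ≥ 50
Round 3 — Norton, Orwell become insolvent.
  Kent: +70 → 70 < 110
  Pike: +80 → 80 ≥ 60
Round 4 — Pike becomes insolvent.
No further insolvencies.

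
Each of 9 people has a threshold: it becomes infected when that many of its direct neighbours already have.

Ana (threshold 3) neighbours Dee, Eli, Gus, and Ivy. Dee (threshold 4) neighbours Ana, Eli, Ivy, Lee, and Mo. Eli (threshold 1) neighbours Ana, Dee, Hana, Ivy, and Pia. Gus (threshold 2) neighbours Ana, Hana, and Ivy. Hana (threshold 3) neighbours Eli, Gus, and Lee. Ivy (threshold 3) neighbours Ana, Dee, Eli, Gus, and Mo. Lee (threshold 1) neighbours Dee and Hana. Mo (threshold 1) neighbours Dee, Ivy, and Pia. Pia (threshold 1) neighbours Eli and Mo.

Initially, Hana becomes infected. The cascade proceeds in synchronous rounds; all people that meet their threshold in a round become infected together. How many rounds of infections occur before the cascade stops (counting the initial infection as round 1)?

4

Round 1 — Hana becomes infected (initial).
Round 2 — checking thresholds:
  Eli: 1 of 5 neighbours ≥ 1, becomes infected.
  Gus: 1 of 3 neighbours < 2, below threshold.
  Lee: 1 of 2 neighbours ≥ 1, becomes infected.
Round 3 — checking thresholds:
  Ana: 1 of 4 neighbours < 3, below threshold.
  Dee: 2 of 5 neighbours < 4, below threshold.
  Gus: 1 of 3 neighbours < 2, below threshold.
  Ivy: 1 of 5 neighbours < 3, below threshold.
  Pia: 1 of 2 neighbours ≥ 1, becomes infected.
Round 4 — checking thresholds:
  Ana: 1 of 4 neighbours < 3, below threshold.
  Dee: 2 of 5 neighbours < 4, below threshold.
  Gus: 1 of 3 neighbours < 2, below threshold.
  Ivy: 1 of 5 neighbours < 3, below threshold.
  Mo: 1 of 3 neighbours ≥ 1, becomes infected.
Round 5 — no new infections; cascade stops.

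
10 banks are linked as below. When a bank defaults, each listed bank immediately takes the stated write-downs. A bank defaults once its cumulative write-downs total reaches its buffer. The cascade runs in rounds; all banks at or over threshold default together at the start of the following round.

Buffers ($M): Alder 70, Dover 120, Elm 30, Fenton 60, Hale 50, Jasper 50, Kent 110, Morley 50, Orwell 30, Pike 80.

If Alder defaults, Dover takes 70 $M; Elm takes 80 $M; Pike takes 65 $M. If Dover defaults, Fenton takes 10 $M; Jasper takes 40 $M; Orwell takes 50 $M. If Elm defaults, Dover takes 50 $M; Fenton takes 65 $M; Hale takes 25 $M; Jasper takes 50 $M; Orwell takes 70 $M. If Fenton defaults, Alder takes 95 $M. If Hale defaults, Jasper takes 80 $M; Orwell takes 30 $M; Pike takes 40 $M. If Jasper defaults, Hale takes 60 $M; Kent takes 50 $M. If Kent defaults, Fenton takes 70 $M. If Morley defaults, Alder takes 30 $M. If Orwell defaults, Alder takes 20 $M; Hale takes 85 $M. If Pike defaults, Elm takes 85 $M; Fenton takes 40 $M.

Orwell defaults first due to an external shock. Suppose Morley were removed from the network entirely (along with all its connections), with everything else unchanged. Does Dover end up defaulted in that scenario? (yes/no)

With Morley removed:
Round 1 — Orwell defaults (initial).
  Alder: +20 → 20 < 70
  Hale: +85 → 85 ≥ 50
Round 2 — Hale defaults.
  Jasper: +80 → 80 ≥ 50
  Pike: +40 → 40 < 80
Round 3 — Jasper defaults.
  Kent: +50 → 50 < 110
No further defaults.

no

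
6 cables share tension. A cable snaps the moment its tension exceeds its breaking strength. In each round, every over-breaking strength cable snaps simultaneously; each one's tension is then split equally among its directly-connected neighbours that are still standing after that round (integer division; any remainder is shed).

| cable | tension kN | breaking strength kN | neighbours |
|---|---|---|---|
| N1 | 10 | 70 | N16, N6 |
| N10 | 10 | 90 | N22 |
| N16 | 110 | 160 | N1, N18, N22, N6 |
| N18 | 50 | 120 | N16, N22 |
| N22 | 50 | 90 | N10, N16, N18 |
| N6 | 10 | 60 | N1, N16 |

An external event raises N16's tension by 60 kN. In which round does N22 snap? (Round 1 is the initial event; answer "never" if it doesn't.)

Round 1 — N16 at 170 > 160. N16 snaps.
  N16 sheds 170 kN to N1, N18, N22, N6: 42 each (2 lost).
    N1: 10+42 = 52 ≤ 70
    N18: 50+42 = 92 ≤ 120
    N22: 50+42 = 92 > 90
    N6: 10+42 = 52 ≤ 60
Round 2 — N22 snaps.
  N22 sheds 92 kN to N10, N18: 46 each.
    N10: 10+46 = 56 ≤ 90
    N18: 92+46 = 138 > 120
Round 3 — N18 snaps.
  N18 sheds 138 kN: no online neighbours, lost.
No further breaks.

2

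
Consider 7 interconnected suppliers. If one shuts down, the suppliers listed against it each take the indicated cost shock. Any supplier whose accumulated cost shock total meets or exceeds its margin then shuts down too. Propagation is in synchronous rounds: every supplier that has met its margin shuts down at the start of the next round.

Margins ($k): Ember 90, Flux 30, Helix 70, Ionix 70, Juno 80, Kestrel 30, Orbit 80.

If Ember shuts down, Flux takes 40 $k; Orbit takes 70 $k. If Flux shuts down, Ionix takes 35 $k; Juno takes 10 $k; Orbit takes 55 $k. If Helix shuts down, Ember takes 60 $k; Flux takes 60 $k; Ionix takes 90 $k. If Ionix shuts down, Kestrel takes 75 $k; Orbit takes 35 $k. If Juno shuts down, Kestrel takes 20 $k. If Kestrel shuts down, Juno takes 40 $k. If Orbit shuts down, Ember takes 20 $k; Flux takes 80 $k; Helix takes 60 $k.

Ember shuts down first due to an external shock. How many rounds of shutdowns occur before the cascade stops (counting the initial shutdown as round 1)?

Round 1 — Ember shuts down (initial).
  Flux: +40 → 40 ≥ 30
  Orbit: +70 → 70 < 80
Round 2 — Flux shuts down.
  Ionix: +35 → 35 < 70
  Juno: +10 → 10 < 80
  Orbit: +55 → 125 ≥ 80
Round 3 — Orbit shuts down.
  Helix: +60 → 60 < 70
No further shutdowns.

3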